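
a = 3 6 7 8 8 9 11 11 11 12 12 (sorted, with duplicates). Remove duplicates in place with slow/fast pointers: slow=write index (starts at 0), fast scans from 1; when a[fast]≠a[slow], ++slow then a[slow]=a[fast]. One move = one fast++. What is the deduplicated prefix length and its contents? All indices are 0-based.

length 7; prefix = [3, 6, 7, 8, 9, 11, 12]

(s=0,f=1) a[fast]=6≠a[slow]=3 write a[1]=6 → slow++,fast++
(s=1,f=2) a[fast]=7≠a[slow]=6 write a[2]=7 → slow++,fast++
(s=2,f=3) a[fast]=8≠a[slow]=7 write a[3]=8 → slow++,fast++
(s=3,f=4) a[fast]=8=a[slow] dup → fast++
(s=3,f=5) a[fast]=9≠a[slow]=8 write a[4]=9 → slow++,fast++
(s=4,f=6) a[fast]=11≠a[slow]=9 write a[5]=11 → slow++,fast++
(s=5,f=7) a[fast]=11=a[slow] dup → fast++
(s=5,f=8) a[fast]=11=a[slow] dup → fast++
(s=5,f=9) a[fast]=12≠a[slow]=11 write a[6]=12 → slow++,fast++
(s=6,f=10) a[fast]=12=a[slow] dup → fast++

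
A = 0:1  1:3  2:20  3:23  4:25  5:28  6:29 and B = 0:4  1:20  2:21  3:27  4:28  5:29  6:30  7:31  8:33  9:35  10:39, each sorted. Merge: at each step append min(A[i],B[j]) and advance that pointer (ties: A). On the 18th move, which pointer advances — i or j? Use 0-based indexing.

j

i=0 j=0: A[i]=1<=B[j]=4 take 1, i++
i=1 j=0: A[i]=3<=B[j]=4 take 3, i++
i=2 j=0: A[i]=20>B[j]=4 take 4, j++
i=2 j=1: A[i]=20<=B[j]=20 take 20, i++
i=3 j=1: A[i]=23>B[j]=20 take 20, j++
i=3 j=2: A[i]=23>B[j]=21 take 21, j++
i=3 j=3: A[i]=23<=B[j]=27 take 23, i++
i=4 j=3: A[i]=25<=B[j]=27 take 25, i++
i=5 j=3: A[i]=28>B[j]=27 take 27, j++
i=5 j=4: A[i]=28<=B[j]=28 take 28, i++
i=6 j=4: A[i]=29>B[j]=28 take 28, j++
i=6 j=5: A[i]=29<=B[j]=29 take 29, i++
i=7 j=5: A done, take B[j]=29, j++
i=7 j=6: A done, take B[j]=30, j++
i=7 j=7: A done, take B[j]=31, j++
i=7 j=8: A done, take B[j]=33, j++
i=7 j=9: A done, take B[j]=35, j++
i=7 j=10: A done, take B[j]=39, j++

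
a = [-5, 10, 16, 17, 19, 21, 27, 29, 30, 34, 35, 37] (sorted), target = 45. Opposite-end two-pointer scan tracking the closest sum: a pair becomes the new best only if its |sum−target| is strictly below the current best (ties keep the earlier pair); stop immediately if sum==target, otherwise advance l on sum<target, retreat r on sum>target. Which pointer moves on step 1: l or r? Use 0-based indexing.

l

[0,11] -5+37=32 d=13 * → l++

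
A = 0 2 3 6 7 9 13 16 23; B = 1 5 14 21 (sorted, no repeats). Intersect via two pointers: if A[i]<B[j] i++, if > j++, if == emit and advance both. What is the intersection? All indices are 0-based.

[i=0,j=0] 0<1 → i++
[i=1,j=0] 2>1 → j++
[i=1,j=1] 2<5 → i++
[i=2,j=1] 3<5 → i++
[i=3,j=1] 6>5 → j++
[i=3,j=2] 6<14 → i++
[i=4,j=2] 7<14 → i++
[i=5,j=2] 9<14 → i++
[i=6,j=2] 13<14 → i++
[i=7,j=2] 16>14 → j++
[i=7,j=3] 16<21 → i++
[i=8,j=3] 23>21 → j++

intersection = []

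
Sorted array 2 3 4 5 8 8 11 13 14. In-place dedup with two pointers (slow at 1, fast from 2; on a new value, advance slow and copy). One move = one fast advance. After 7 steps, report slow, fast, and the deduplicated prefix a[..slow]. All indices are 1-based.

slow=7, fast=9, prefix=[2, 3, 4, 5, 8, 11, 13]

(s=1,f=2) a[fast]=3≠a[slow]=2 write a[2]=3 → slow++,fast++
(s=2,f=3) a[fast]=4≠a[slow]=3 write a[3]=4 → slow++,fast++
(s=3,f=4) a[fast]=5≠a[slow]=4 write a[4]=5 → slow++,fast++
(s=4,f=5) a[fast]=8≠a[slow]=5 write a[5]=8 → slow++,fast++
(s=5,f=6) a[fast]=8=a[slow] dup → fast++
(s=5,f=7) a[fast]=11≠a[slow]=8 write a[6]=11 → slow++,fast++
(s=6,f=8) a[fast]=13≠a[slow]=11 write a[7]=13 → slow++,fast++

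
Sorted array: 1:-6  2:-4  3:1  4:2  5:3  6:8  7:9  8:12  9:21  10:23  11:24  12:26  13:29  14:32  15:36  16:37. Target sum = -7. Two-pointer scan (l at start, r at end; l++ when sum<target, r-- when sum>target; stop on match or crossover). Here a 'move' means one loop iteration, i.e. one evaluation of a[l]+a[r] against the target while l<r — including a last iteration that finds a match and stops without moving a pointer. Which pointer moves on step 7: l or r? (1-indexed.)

l=1 r=16: -6+37=31 >-7, r--
l=1 r=15: -6+36=30 >-7, r--
l=1 r=14: -6+32=26 >-7, r--
l=1 r=13: -6+29=23 >-7, r--
l=1 r=12: -6+26=20 >-7, r--
l=1 r=11: -6+24=18 >-7, r--
l=1 r=10: -6+23=17 >-7, r--

r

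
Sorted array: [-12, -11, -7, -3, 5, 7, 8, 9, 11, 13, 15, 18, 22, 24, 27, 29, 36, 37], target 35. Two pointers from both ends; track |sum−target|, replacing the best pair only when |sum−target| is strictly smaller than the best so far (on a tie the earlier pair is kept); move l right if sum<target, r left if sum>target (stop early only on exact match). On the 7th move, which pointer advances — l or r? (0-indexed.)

[0,17] -12+37=25 d=10 * → l++
[1,17] -11+37=26 d=9 * → l++
[2,17] -7+37=30 d=5 * → l++
[3,17] -3+37=34 d=1 * → l++
[4,17] 5+37=42 d=7 → r--
[4,16] 5+36=41 d=6 → r--
[4,15] 5+29=34 d=1 → l++

l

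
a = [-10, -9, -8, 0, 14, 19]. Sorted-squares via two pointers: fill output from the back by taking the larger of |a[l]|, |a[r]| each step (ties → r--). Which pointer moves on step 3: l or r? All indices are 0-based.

l

[0,5] |-10|<=|19| out[5]=361 → r--
[0,4] |-10|<=|14| out[4]=196 → r--
[0,3] |-10|>|0| out[3]=100 → l++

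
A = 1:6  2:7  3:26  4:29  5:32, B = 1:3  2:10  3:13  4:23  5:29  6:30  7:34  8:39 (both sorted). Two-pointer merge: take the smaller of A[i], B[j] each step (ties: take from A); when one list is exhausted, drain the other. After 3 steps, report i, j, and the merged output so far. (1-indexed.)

i=3, j=2, merged so far=[3, 6, 7]

i=1 j=1: A[i]=6>B[j]=3 take 3, j++
i=1 j=2: A[i]=6<=B[j]=10 take 6, i++
i=2 j=2: A[i]=7<=B[j]=10 take 7, i++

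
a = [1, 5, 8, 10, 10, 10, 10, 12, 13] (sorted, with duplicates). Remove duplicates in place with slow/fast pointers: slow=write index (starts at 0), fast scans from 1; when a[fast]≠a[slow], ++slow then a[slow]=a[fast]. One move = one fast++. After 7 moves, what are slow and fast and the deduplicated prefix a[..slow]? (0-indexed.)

slow=4, fast=8, prefix=[1, 5, 8, 10, 12]

(s=0,f=1) a[fast]=5≠a[slow]=1 write a[1]=5 → slow++,fast++
(s=1,f=2) a[fast]=8≠a[slow]=5 write a[2]=8 → slow++,fast++
(s=2,f=3) a[fast]=10≠a[slow]=8 write a[3]=10 → slow++,fast++
(s=3,f=4) a[fast]=10=a[slow] dup → fast++
(s=3,f=5) a[fast]=10=a[slow] dup → fast++
(s=3,f=6) a[fast]=10=a[slow] dup → fast++
(s=3,f=7) a[fast]=12≠a[slow]=10 write a[4]=12 → slow++,fast++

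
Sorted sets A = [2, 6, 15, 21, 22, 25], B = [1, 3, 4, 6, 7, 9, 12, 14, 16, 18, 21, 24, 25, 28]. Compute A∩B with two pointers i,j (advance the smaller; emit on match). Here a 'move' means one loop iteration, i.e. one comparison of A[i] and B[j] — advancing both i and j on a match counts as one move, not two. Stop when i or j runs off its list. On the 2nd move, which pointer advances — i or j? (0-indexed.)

i

i=0 j=0: 2>1, j++
i=0 j=1: 2<3, i++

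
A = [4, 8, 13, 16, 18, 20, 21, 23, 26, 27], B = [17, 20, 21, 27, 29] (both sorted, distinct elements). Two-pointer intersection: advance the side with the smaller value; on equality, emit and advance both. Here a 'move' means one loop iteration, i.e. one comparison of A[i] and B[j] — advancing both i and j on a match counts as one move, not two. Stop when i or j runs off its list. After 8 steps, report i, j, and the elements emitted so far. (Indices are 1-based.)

i=1 j=1: 4<17, i++
i=2 j=1: 8<17, i++
i=3 j=1: 13<17, i++
i=4 j=1: 16<17, i++
i=5 j=1: 18>17, j++
i=5 j=2: 18<20, i++
i=6 j=2: 20==20 emit, i++,j++
i=7 j=3: 21==21 emit, i++,j++

i=8, j=4, emitted=[20, 21]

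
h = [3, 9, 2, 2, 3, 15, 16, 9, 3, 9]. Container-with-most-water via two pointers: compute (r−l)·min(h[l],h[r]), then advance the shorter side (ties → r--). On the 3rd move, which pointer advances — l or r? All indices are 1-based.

[1,10] min(3,9)*9=27 best=27 * → l++
[2,10] min(9,9)*8=72 best=72 * → r--
[2,9] min(9,3)*7=21 best=72 → r--

r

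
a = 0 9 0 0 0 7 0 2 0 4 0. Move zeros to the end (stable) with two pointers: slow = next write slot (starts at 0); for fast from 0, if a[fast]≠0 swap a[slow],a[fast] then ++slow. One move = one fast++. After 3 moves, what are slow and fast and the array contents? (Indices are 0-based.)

(s=0,f=0) a[fast]=0 → fast++
(s=0,f=1) a[fast]=9≠0 swap→a[0]=9 → slow++,fast++
(s=1,f=2) a[fast]=0 → fast++

slow=1, fast=3, a=[9, 0, 0, 0, 0, 7, 0, 2, 0, 4, 0]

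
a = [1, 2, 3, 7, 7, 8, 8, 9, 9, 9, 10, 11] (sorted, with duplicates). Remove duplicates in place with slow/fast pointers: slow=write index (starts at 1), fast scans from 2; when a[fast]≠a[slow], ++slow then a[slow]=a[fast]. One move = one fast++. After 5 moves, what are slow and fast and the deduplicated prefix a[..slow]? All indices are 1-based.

slow=5, fast=7, prefix=[1, 2, 3, 7, 8]

(s=1,f=2) a[fast]=2≠a[slow]=1 write a[2]=2 → slow++,fast++
(s=2,f=3) a[fast]=3≠a[slow]=2 write a[3]=3 → slow++,fast++
(s=3,f=4) a[fast]=7≠a[slow]=3 write a[4]=7 → slow++,fast++
(s=4,f=5) a[fast]=7=a[slow] dup → fast++
(s=4,f=6) a[fast]=8≠a[slow]=7 write a[5]=8 → slow++,fast++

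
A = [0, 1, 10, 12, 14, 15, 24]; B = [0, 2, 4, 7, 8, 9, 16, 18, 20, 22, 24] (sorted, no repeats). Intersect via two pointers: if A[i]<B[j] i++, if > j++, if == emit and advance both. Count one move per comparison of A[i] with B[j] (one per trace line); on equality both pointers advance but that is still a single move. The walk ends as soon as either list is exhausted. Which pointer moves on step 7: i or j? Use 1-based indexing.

i=1 j=1: 0==0 emit, i++,j++
i=2 j=2: 1<2, i++
i=3 j=2: 10>2, j++
i=3 j=3: 10>4, j++
i=3 j=4: 10>7, j++
i=3 j=5: 10>8, j++
i=3 j=6: 10>9, j++

j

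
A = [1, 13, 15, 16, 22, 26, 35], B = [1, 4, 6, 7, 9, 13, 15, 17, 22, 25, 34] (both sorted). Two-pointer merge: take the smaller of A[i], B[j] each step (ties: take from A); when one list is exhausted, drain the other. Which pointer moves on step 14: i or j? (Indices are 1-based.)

[i=1,j=1] A[i]=1<=B[j]=1 take 1 → i++
[i=2,j=1] A[i]=13>B[j]=1 take 1 → j++
[i=2,j=2] A[i]=13>B[j]=4 take 4 → j++
[i=2,j=3] A[i]=13>B[j]=6 take 6 → j++
[i=2,j=4] A[i]=13>B[j]=7 take 7 → j++
[i=2,j=5] A[i]=13>B[j]=9 take 9 → j++
[i=2,j=6] A[i]=13<=B[j]=13 take 13 → i++
[i=3,j=6] A[i]=15>B[j]=13 take 13 → j++
[i=3,j=7] A[i]=15<=B[j]=15 take 15 → i++
[i=4,j=7] A[i]=16>B[j]=15 take 15 → j++
[i=4,j=8] A[i]=16<=B[j]=17 take 16 → i++
[i=5,j=8] A[i]=22>B[j]=17 take 17 → j++
[i=5,j=9] A[i]=22<=B[j]=22 take 22 → i++
[i=6,j=9] A[i]=26>B[j]=22 take 22 → j++

j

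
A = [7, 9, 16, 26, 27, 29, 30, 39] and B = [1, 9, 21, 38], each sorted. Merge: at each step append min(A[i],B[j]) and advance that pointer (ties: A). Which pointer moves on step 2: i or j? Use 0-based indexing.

i

i=0 j=0: A[i]=7>B[j]=1 take 1, j++
i=0 j=1: A[i]=7<=B[j]=9 take 7, i++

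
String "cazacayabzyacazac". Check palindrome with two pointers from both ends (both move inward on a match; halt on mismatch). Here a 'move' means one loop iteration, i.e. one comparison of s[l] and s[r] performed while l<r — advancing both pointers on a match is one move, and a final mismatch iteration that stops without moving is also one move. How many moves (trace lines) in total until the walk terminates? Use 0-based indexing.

l=0 r=16: 'c'=='c', l++,r--
l=1 r=15: 'a'=='a', l++,r--
l=2 r=14: 'z'=='z', l++,r--
l=3 r=13: 'a'=='a', l++,r--
l=4 r=12: 'c'=='c', l++,r--
l=5 r=11: 'a'=='a', l++,r--
l=6 r=10: 'y'=='y', l++,r--
l=7 r=9: 'a'!='z', stop

8 moves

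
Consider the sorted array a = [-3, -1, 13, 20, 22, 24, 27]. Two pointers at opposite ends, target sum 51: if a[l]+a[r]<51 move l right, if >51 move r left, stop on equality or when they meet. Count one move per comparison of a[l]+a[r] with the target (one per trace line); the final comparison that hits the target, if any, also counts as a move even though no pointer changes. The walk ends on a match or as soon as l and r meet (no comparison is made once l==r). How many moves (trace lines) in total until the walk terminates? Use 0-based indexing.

l=0 r=6: -3+27=24 <51, l++
l=1 r=6: -1+27=26 <51, l++
l=2 r=6: 13+27=40 <51, l++
l=3 r=6: 20+27=47 <51, l++
l=4 r=6: 22+27=49 <51, l++
l=5 r=6: 24+27=51, found

6 moves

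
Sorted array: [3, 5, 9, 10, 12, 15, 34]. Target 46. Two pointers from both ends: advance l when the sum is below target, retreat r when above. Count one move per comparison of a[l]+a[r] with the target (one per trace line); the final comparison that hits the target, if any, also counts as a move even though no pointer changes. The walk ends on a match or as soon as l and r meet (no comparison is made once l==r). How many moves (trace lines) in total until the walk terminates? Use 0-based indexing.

5 moves

l=0 r=6: 3+34=37 <46, l++
l=1 r=6: 5+34=39 <46, l++
l=2 r=6: 9+34=43 <46, l++
l=3 r=6: 10+34=44 <46, l++
l=4 r=6: 12+34=46, found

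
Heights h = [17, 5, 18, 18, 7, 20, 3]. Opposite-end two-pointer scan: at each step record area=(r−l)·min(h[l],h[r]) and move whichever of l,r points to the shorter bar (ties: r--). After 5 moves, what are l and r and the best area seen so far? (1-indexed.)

[1,7] min(17,3)*6=18 best=18 * → r--
[1,6] min(17,20)*5=85 best=85 * → l++
[2,6] min(5,20)*4=20 best=85 → l++
[3,6] min(18,20)*3=54 best=85 → l++
[4,6] min(18,20)*2=36 best=85 → l++

l=5, r=6, best area=85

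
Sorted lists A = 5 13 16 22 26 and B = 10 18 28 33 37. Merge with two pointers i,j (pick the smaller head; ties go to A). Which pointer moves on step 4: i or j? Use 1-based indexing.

i

i=1 j=1: A[i]=5<=B[j]=10 take 5, i++
i=2 j=1: A[i]=13>B[j]=10 take 10, j++
i=2 j=2: A[i]=13<=B[j]=18 take 13, i++
i=3 j=2: A[i]=16<=B[j]=18 take 16, i++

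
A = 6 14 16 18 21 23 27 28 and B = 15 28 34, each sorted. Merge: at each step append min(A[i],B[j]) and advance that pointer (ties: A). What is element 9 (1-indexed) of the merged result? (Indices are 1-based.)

[i=1,j=1] A[i]=6<=B[j]=15 take 6 → i++
[i=2,j=1] A[i]=14<=B[j]=15 take 14 → i++
[i=3,j=1] A[i]=16>B[j]=15 take 15 → j++
[i=3,j=2] A[i]=16<=B[j]=28 take 16 → i++
[i=4,j=2] A[i]=18<=B[j]=28 take 18 → i++
[i=5,j=2] A[i]=21<=B[j]=28 take 21 → i++
[i=6,j=2] A[i]=23<=B[j]=28 take 23 → i++
[i=7,j=2] A[i]=27<=B[j]=28 take 27 → i++
[i=8,j=2] A[i]=28<=B[j]=28 take 28 → i++
[i=9,j=2] A done, take B[j]=28 → j++
[i=9,j=3] A done, take B[j]=34 → j++

merged[9] = 28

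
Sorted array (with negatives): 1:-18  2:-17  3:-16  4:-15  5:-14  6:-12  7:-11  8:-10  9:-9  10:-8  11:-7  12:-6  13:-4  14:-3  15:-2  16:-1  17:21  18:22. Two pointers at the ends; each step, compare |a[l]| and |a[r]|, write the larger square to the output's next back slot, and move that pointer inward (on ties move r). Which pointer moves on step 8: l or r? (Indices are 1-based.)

l

[1,18] |-18|<=|22| out[18]=484 → r--
[1,17] |-18|<=|21| out[17]=441 → r--
[1,16] |-18|>|-1| out[16]=324 → l++
[2,16] |-17|>|-1| out[15]=289 → l++
[3,16] |-16|>|-1| out[14]=256 → l++
[4,16] |-15|>|-1| out[13]=225 → l++
[5,16] |-14|>|-1| out[12]=196 → l++
[6,16] |-12|>|-1| out[11]=144 → l++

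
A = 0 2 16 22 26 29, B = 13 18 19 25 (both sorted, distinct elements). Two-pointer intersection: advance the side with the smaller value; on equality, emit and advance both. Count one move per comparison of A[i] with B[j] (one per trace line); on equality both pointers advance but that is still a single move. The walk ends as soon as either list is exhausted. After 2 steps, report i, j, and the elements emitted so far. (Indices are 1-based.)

i=1 j=1: 0<13, i++
i=2 j=1: 2<13, i++

i=3, j=1, emitted=[]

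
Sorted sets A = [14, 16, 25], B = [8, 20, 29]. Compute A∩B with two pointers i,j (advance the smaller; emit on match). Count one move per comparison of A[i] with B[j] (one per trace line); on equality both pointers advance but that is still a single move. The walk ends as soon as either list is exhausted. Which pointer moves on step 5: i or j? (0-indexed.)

i

[i=0,j=0] 14>8 → j++
[i=0,j=1] 14<20 → i++
[i=1,j=1] 16<20 → i++
[i=2,j=1] 25>20 → j++
[i=2,j=2] 25<29 → i++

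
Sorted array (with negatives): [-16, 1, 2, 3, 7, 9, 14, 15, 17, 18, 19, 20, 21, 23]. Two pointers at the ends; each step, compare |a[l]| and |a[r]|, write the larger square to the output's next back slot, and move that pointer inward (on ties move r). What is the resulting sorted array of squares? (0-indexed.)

[0,13] |-16|<=|23| out[13]=529 → r--
[0,12] |-16|<=|21| out[12]=441 → r--
[0,11] |-16|<=|20| out[11]=400 → r--
[0,10] |-16|<=|19| out[10]=361 → r--
[0,9] |-16|<=|18| out[9]=324 → r--
[0,8] |-16|<=|17| out[8]=289 → r--
[0,7] |-16|>|15| out[7]=256 → l++
[1,7] |1|<=|15| out[6]=225 → r--
[1,6] |1|<=|14| out[5]=196 → r--
[1,5] |1|<=|9| out[4]=81 → r--
[1,4] |1|<=|7| out[3]=49 → r--
[1,3] |1|<=|3| out[2]=9 → r--
[1,2] |1|<=|2| out[1]=4 → r--
[1,1] |1|<=|1| out[0]=1 → r--

[1, 4, 9, 49, 81, 196, 225, 256, 289, 324, 361, 400, 441, 529]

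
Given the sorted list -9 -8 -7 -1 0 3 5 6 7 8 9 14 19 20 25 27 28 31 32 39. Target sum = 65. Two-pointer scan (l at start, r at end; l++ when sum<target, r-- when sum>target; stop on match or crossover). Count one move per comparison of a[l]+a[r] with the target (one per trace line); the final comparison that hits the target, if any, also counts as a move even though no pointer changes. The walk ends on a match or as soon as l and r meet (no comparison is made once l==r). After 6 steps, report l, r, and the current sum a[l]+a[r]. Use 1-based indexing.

l=7, r=20, sum=44

[1,20] -9+39=30 <65 → l++
[2,20] -8+39=31 <65 → l++
[3,20] -7+39=32 <65 → l++
[4,20] -1+39=38 <65 → l++
[5,20] 0+39=39 <65 → l++
[6,20] 3+39=42 <65 → l++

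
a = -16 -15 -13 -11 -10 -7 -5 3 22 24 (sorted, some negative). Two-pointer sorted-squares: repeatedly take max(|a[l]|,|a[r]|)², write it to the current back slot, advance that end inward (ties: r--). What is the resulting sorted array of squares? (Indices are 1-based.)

[9, 25, 49, 100, 121, 169, 225, 256, 484, 576]

[1,10] |-16|<=|24| out[10]=576 → r--
[1,9] |-16|<=|22| out[9]=484 → r--
[1,8] |-16|>|3| out[8]=256 → l++
[2,8] |-15|>|3| out[7]=225 → l++
[3,8] |-13|>|3| out[6]=169 → l++
[4,8] |-11|>|3| out[5]=121 → l++
[5,8] |-10|>|3| out[4]=100 → l++
[6,8] |-7|>|3| out[3]=49 → l++
[7,8] |-5|>|3| out[2]=25 → l++
[8,8] |3|<=|3| out[1]=9 → r--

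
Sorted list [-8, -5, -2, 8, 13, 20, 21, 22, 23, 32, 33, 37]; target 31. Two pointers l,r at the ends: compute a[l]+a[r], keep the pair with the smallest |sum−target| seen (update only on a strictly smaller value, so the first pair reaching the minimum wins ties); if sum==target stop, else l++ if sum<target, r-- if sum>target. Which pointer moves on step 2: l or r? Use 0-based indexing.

[0,11] -8+37=29 d=2 * → l++
[1,11] -5+37=32 d=1 * → r--

r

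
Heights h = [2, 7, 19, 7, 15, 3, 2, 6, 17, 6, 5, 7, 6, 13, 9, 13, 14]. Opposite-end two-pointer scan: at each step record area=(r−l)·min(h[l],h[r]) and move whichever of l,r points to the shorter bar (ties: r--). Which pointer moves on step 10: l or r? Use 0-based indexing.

l=0 r=16: min(2,14)*16=32 best=32 *, l++
l=1 r=16: min(7,14)*15=105 best=105 *, l++
l=2 r=16: min(19,14)*14=196 best=196 *, r--
l=2 r=15: min(19,13)*13=169 best=196, r--
l=2 r=14: min(19,9)*12=108 best=196, r--
l=2 r=13: min(19,13)*11=143 best=196, r--
l=2 r=12: min(19,6)*10=60 best=196, r--
l=2 r=11: min(19,7)*9=63 best=196, r--
l=2 r=10: min(19,5)*8=40 best=196, r--
l=2 r=9: min(19,6)*7=42 best=196, r--

r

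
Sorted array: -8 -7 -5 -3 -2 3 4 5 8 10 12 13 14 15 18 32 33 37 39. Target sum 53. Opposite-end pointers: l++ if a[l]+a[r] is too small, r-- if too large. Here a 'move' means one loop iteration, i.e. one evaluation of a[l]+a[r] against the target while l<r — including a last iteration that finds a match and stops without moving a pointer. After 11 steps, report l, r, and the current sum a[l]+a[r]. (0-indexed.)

l=11, r=18, sum=52

l=0 r=18: -8+39=31 <53, l++
l=1 r=18: -7+39=32 <53, l++
l=2 r=18: -5+39=34 <53, l++
l=3 r=18: -3+39=36 <53, l++
l=4 r=18: -2+39=37 <53, l++
l=5 r=18: 3+39=42 <53, l++
l=6 r=18: 4+39=43 <53, l++
l=7 r=18: 5+39=44 <53, l++
l=8 r=18: 8+39=47 <53, l++
l=9 r=18: 10+39=49 <53, l++
l=10 r=18: 12+39=51 <53, l++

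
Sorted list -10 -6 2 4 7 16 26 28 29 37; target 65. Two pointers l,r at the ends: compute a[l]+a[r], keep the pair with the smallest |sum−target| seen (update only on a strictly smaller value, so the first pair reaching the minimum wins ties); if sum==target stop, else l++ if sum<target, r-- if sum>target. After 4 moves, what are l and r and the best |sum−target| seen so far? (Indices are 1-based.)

[1,10] -10+37=27 d=38 * → l++
[2,10] -6+37=31 d=34 * → l++
[3,10] 2+37=39 d=26 * → l++
[4,10] 4+37=41 d=24 * → l++

l=5, r=10, best |Δ|=24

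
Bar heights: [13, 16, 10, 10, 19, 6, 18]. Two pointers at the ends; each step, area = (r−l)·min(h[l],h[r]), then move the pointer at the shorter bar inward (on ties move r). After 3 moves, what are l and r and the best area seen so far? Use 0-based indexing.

l=0 r=6: min(13,18)*6=78 best=78 *, l++
l=1 r=6: min(16,18)*5=80 best=80 *, l++
l=2 r=6: min(10,18)*4=40 best=80, l++

l=3, r=6, best area=80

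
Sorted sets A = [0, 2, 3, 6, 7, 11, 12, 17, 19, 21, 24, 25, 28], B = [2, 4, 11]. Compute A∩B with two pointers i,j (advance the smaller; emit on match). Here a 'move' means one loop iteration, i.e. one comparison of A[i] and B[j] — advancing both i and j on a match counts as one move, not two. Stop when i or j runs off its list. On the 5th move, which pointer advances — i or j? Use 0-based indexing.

[i=0,j=0] 0<2 → i++
[i=1,j=0] 2==2 emit → i++,j++
[i=2,j=1] 3<4 → i++
[i=3,j=1] 6>4 → j++
[i=3,j=2] 6<11 → i++

i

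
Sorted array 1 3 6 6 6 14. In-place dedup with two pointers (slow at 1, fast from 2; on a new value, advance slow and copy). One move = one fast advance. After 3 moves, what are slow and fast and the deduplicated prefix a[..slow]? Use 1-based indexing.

slow=3, fast=5, prefix=[1, 3, 6]

slow=1 fast=2: a[fast]=3≠a[slow]=1 write a[2]=3, slow++,fast++
slow=2 fast=3: a[fast]=6≠a[slow]=3 write a[3]=6, slow++,fast++
slow=3 fast=4: a[fast]=6=a[slow] dup, fast++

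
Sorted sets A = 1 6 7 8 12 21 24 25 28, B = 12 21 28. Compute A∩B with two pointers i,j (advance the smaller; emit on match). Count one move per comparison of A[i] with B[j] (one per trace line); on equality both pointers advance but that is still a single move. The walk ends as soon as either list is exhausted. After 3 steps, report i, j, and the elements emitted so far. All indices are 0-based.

[i=0,j=0] 1<12 → i++
[i=1,j=0] 6<12 → i++
[i=2,j=0] 7<12 → i++

i=3, j=0, emitted=[]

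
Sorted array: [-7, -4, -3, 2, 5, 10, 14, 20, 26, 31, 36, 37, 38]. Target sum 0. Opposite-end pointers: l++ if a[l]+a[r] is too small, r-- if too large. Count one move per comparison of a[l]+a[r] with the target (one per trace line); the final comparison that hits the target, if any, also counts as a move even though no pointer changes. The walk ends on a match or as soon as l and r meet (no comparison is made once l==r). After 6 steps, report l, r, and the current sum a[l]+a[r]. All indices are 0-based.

l=0, r=6, sum=7

[0,12] -7+38=31 >0 → r--
[0,11] -7+37=30 >0 → r--
[0,10] -7+36=29 >0 → r--
[0,9] -7+31=24 >0 → r--
[0,8] -7+26=19 >0 → r--
[0,7] -7+20=13 >0 → r--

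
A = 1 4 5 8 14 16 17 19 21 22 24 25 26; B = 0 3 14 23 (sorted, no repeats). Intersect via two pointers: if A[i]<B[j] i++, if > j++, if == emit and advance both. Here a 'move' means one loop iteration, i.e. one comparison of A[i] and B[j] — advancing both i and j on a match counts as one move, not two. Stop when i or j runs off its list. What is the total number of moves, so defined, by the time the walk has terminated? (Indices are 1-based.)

13 moves

[i=1,j=1] 1>0 → j++
[i=1,j=2] 1<3 → i++
[i=2,j=2] 4>3 → j++
[i=2,j=3] 4<14 → i++
[i=3,j=3] 5<14 → i++
[i=4,j=3] 8<14 → i++
[i=5,j=3] 14==14 emit → i++,j++
[i=6,j=4] 16<23 → i++
[i=7,j=4] 17<23 → i++
[i=8,j=4] 19<23 → i++
[i=9,j=4] 21<23 → i++
[i=10,j=4] 22<23 → i++
[i=11,j=4] 24>23 → j++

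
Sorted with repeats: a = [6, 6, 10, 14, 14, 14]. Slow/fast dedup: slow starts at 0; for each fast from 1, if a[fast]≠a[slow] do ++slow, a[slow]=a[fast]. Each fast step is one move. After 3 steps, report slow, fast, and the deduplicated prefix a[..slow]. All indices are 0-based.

slow=2, fast=4, prefix=[6, 10, 14]

(s=0,f=1) a[fast]=6=a[slow] dup → fast++
(s=0,f=2) a[fast]=10≠a[slow]=6 write a[1]=10 → slow++,fast++
(s=1,f=3) a[fast]=14≠a[slow]=10 write a[2]=14 → slow++,fast++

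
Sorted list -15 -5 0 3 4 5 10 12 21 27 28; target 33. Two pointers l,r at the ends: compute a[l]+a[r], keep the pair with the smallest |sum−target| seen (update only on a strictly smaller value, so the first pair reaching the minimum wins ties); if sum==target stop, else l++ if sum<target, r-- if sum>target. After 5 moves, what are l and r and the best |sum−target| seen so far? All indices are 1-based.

l=6, r=11, best |Δ|=1

l=1 r=11: -15+28=13 d=20 *, l++
l=2 r=11: -5+28=23 d=10 *, l++
l=3 r=11: 0+28=28 d=5 *, l++
l=4 r=11: 3+28=31 d=2 *, l++
l=5 r=11: 4+28=32 d=1 *, l++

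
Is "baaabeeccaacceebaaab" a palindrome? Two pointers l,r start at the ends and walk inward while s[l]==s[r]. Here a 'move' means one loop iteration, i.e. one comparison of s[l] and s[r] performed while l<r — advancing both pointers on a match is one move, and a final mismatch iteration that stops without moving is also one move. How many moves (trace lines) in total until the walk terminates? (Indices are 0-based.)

10 moves

l=0 r=19: 'b'=='b', l++,r--
l=1 r=18: 'a'=='a', l++,r--
l=2 r=17: 'a'=='a', l++,r--
l=3 r=16: 'a'=='a', l++,r--
l=4 r=15: 'b'=='b', l++,r--
l=5 r=14: 'e'=='e', l++,r--
l=6 r=13: 'e'=='e', l++,r--
l=7 r=12: 'c'=='c', l++,r--
l=8 r=11: 'c'=='c', l++,r--
l=9 r=10: 'a'=='a', l++,r--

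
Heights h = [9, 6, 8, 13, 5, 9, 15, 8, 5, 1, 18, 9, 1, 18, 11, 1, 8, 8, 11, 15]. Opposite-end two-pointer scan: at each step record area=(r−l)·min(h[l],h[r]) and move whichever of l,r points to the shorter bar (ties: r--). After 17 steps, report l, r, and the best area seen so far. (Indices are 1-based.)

l=1 r=20: min(9,15)*19=171 best=171 *, l++
l=2 r=20: min(6,15)*18=108 best=171, l++
l=3 r=20: min(8,15)*17=136 best=171, l++
l=4 r=20: min(13,15)*16=208 best=208 *, l++
l=5 r=20: min(5,15)*15=75 best=208, l++
l=6 r=20: min(9,15)*14=126 best=208, l++
l=7 r=20: min(15,15)*13=195 best=208, r--
l=7 r=19: min(15,11)*12=132 best=208, r--
l=7 r=18: min(15,8)*11=88 best=208, r--
l=7 r=17: min(15,8)*10=80 best=208, r--
l=7 r=16: min(15,1)*9=9 best=208, r--
l=7 r=15: min(15,11)*8=88 best=208, r--
l=7 r=14: min(15,18)*7=105 best=208, l++
l=8 r=14: min(8,18)*6=48 best=208, l++
l=9 r=14: min(5,18)*5=25 best=208, l++
l=10 r=14: min(1,18)*4=4 best=208, l++
l=11 r=14: min(18,18)*3=54 best=208, r--

l=11, r=13, best area=208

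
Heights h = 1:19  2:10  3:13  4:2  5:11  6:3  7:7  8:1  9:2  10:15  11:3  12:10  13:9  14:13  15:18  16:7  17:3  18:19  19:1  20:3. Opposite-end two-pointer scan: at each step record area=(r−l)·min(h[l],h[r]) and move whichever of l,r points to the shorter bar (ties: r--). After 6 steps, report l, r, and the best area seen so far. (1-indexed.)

[1,20] min(19,3)*19=57 best=57 * → r--
[1,19] min(19,1)*18=18 best=57 → r--
[1,18] min(19,19)*17=323 best=323 * → r--
[1,17] min(19,3)*16=48 best=323 → r--
[1,16] min(19,7)*15=105 best=323 → r--
[1,15] min(19,18)*14=252 best=323 → r--

l=1, r=14, best area=323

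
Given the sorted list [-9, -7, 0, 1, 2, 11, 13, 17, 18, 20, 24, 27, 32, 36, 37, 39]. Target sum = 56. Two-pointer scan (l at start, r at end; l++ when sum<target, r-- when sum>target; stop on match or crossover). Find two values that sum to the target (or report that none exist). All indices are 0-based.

(17, 39)

[0,15] -9+39=30 <56 → l++
[1,15] -7+39=32 <56 → l++
[2,15] 0+39=39 <56 → l++
[3,15] 1+39=40 <56 → l++
[4,15] 2+39=41 <56 → l++
[5,15] 11+39=50 <56 → l++
[6,15] 13+39=52 <56 → l++
[7,15] 17+39=56 → found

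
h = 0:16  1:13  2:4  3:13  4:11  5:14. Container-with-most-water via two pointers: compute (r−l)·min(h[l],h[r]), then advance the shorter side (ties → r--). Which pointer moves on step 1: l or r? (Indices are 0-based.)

l=0 r=5: min(16,14)*5=70 best=70 *, r--

r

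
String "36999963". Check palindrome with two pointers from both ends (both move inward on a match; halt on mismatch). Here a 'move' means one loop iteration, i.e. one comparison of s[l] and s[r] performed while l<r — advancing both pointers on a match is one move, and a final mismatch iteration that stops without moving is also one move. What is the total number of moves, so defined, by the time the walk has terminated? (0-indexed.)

4 moves

[0,7] '3'=='3' → l++,r--
[1,6] '6'=='6' → l++,r--
[2,5] '9'=='9' → l++,r--
[3,4] '9'=='9' → l++,r--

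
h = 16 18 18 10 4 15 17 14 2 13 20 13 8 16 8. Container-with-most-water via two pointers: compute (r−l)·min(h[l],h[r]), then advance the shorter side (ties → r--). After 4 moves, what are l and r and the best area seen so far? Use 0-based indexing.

l=0 r=14: min(16,8)*14=112 best=112 *, r--
l=0 r=13: min(16,16)*13=208 best=208 *, r--
l=0 r=12: min(16,8)*12=96 best=208, r--
l=0 r=11: min(16,13)*11=143 best=208, r--

l=0, r=10, best area=208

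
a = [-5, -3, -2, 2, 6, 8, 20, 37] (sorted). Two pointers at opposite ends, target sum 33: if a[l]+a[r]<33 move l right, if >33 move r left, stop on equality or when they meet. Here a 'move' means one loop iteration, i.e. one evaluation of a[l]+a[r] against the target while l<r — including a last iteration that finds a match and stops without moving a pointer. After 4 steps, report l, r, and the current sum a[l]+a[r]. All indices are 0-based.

[0,7] -5+37=32 <33 → l++
[1,7] -3+37=34 >33 → r--
[1,6] -3+20=17 <33 → l++
[2,6] -2+20=18 <33 → l++

l=3, r=6, sum=22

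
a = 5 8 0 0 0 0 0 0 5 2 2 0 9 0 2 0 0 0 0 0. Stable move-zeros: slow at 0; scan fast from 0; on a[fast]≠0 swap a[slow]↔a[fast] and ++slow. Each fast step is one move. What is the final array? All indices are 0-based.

[5, 8, 5, 2, 2, 9, 2, 0, 0, 0, 0, 0, 0, 0, 0, 0, 0, 0, 0, 0]

slow=0 fast=0: a[fast]=5≠0 swap→a[0]=5, slow++,fast++
slow=1 fast=1: a[fast]=8≠0 swap→a[1]=8, slow++,fast++
slow=2 fast=2: a[fast]=0, fast++
slow=2 fast=3: a[fast]=0, fast++
slow=2 fast=4: a[fast]=0, fast++
slow=2 fast=5: a[fast]=0, fast++
slow=2 fast=6: a[fast]=0, fast++
slow=2 fast=7: a[fast]=0, fast++
slow=2 fast=8: a[fast]=5≠0 swap→a[2]=5, slow++,fast++
slow=3 fast=9: a[fast]=2≠0 swap→a[3]=2, slow++,fast++
slow=4 fast=10: a[fast]=2≠0 swap→a[4]=2, slow++,fast++
slow=5 fast=11: a[fast]=0, fast++
slow=5 fast=12: a[fast]=9≠0 swap→a[5]=9, slow++,fast++
slow=6 fast=13: a[fast]=0, fast++
slow=6 fast=14: a[fast]=2≠0 swap→a[6]=2, slow++,fast++
slow=7 fast=15: a[fast]=0, fast++
slow=7 fast=16: a[fast]=0, fast++
slow=7 fast=17: a[fast]=0, fast++
slow=7 fast=18: a[fast]=0, fast++
slow=7 fast=19: a[fast]=0, fast++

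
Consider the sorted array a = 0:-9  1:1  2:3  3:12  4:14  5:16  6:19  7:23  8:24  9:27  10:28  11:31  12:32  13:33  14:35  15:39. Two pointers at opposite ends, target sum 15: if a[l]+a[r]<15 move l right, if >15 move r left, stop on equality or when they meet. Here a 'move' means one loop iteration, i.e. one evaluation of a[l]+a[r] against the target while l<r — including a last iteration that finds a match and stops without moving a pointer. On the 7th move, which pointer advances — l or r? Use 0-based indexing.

r

l=0 r=15: -9+39=30 >15, r--
l=0 r=14: -9+35=26 >15, r--
l=0 r=13: -9+33=24 >15, r--
l=0 r=12: -9+32=23 >15, r--
l=0 r=11: -9+31=22 >15, r--
l=0 r=10: -9+28=19 >15, r--
l=0 r=9: -9+27=18 >15, r--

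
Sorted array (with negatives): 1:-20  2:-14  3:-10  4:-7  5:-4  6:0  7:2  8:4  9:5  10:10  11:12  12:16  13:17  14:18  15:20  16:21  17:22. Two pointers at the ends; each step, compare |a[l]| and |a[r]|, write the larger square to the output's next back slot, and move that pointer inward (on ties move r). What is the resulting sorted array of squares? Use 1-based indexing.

[0, 4, 16, 16, 25, 49, 100, 100, 144, 196, 256, 289, 324, 400, 400, 441, 484]

l=1 r=17: |-20|<=|22| out[17]=484, r--
l=1 r=16: |-20|<=|21| out[16]=441, r--
l=1 r=15: |-20|<=|20| out[15]=400, r--
l=1 r=14: |-20|>|18| out[14]=400, l++
l=2 r=14: |-14|<=|18| out[13]=324, r--
l=2 r=13: |-14|<=|17| out[12]=289, r--
l=2 r=12: |-14|<=|16| out[11]=256, r--
l=2 r=11: |-14|>|12| out[10]=196, l++
l=3 r=11: |-10|<=|12| out[9]=144, r--
l=3 r=10: |-10|<=|10| out[8]=100, r--
l=3 r=9: |-10|>|5| out[7]=100, l++
l=4 r=9: |-7|>|5| out[6]=49, l++
l=5 r=9: |-4|<=|5| out[5]=25, r--
l=5 r=8: |-4|<=|4| out[4]=16, r--
l=5 r=7: |-4|>|2| out[3]=16, l++
l=6 r=7: |0|<=|2| out[2]=4, r--
l=6 r=6: |0|<=|0| out[1]=0, r--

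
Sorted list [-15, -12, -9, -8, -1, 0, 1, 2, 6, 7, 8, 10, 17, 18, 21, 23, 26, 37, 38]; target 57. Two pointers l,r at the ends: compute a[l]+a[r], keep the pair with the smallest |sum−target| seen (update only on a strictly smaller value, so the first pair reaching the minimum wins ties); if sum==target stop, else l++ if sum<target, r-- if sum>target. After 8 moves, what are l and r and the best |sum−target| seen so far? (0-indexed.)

l=0 r=18: -15+38=23 d=34 *, l++
l=1 r=18: -12+38=26 d=31 *, l++
l=2 r=18: -9+38=29 d=28 *, l++
l=3 r=18: -8+38=30 d=27 *, l++
l=4 r=18: -1+38=37 d=20 *, l++
l=5 r=18: 0+38=38 d=19 *, l++
l=6 r=18: 1+38=39 d=18 *, l++
l=7 r=18: 2+38=40 d=17 *, l++

l=8, r=18, best |Δ|=17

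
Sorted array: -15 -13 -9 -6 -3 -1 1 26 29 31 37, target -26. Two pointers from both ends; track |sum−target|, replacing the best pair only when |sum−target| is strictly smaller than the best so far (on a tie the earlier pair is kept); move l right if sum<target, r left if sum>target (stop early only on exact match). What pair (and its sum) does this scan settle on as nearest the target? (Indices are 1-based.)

pair (-15, -9) with sum -24 (|Δ|=2)

[1,11] -15+37=22 d=48 * → r--
[1,10] -15+31=16 d=42 * → r--
[1,9] -15+29=14 d=40 * → r--
[1,8] -15+26=11 d=37 * → r--
[1,7] -15+1=-14 d=12 * → r--
[1,6] -15+-1=-16 d=10 * → r--
[1,5] -15+-3=-18 d=8 * → r--
[1,4] -15+-6=-21 d=5 * → r--
[1,3] -15+-9=-24 d=2 * → r--
[1,2] -15+-13=-28 d=2 → l++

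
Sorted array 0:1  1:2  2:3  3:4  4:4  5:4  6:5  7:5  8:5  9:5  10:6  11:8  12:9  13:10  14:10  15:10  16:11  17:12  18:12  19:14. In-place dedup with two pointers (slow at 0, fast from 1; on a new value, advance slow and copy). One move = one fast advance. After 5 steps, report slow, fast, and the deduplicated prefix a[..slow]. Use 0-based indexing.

(s=0,f=1) a[fast]=2≠a[slow]=1 write a[1]=2 → slow++,fast++
(s=1,f=2) a[fast]=3≠a[slow]=2 write a[2]=3 → slow++,fast++
(s=2,f=3) a[fast]=4≠a[slow]=3 write a[3]=4 → slow++,fast++
(s=3,f=4) a[fast]=4=a[slow] dup → fast++
(s=3,f=5) a[fast]=4=a[slow] dup → fast++

slow=3, fast=6, prefix=[1, 2, 3, 4]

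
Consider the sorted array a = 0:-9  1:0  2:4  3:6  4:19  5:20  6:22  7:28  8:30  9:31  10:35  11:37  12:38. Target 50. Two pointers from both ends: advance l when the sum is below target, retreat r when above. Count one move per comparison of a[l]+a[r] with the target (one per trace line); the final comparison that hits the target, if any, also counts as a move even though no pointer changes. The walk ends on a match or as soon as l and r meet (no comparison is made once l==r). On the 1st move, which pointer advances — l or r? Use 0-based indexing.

l=0 r=12: -9+38=29 <50, l++

l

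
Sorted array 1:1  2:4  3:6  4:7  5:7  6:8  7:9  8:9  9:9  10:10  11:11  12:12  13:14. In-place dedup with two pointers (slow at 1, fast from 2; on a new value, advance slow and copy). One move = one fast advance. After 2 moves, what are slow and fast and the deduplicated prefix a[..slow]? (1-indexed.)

(s=1,f=2) a[fast]=4≠a[slow]=1 write a[2]=4 → slow++,fast++
(s=2,f=3) a[fast]=6≠a[slow]=4 write a[3]=6 → slow++,fast++

slow=3, fast=4, prefix=[1, 4, 6]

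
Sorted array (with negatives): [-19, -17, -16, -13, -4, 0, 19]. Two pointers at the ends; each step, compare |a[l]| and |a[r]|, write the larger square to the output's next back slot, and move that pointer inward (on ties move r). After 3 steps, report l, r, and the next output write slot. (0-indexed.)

l=2, r=5, next write slot=3

l=0 r=6: |-19|<=|19| out[6]=361, r--
l=0 r=5: |-19|>|0| out[5]=361, l++
l=1 r=5: |-17|>|0| out[4]=289, l++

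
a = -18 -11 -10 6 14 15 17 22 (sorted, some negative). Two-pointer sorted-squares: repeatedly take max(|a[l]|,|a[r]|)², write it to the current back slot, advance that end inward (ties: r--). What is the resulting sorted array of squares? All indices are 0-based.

[36, 100, 121, 196, 225, 289, 324, 484]

l=0 r=7: |-18|<=|22| out[7]=484, r--
l=0 r=6: |-18|>|17| out[6]=324, l++
l=1 r=6: |-11|<=|17| out[5]=289, r--
l=1 r=5: |-11|<=|15| out[4]=225, r--
l=1 r=4: |-11|<=|14| out[3]=196, r--
l=1 r=3: |-11|>|6| out[2]=121, l++
l=2 r=3: |-10|>|6| out[1]=100, l++
l=3 r=3: |6|<=|6| out[0]=36, r--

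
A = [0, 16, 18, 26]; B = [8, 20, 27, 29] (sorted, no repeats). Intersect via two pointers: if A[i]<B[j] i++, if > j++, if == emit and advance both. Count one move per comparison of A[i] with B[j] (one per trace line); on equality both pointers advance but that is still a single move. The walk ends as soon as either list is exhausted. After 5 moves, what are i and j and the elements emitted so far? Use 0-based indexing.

i=3, j=2, emitted=[]

i=0 j=0: 0<8, i++
i=1 j=0: 16>8, j++
i=1 j=1: 16<20, i++
i=2 j=1: 18<20, i++
i=3 j=1: 26>20, j++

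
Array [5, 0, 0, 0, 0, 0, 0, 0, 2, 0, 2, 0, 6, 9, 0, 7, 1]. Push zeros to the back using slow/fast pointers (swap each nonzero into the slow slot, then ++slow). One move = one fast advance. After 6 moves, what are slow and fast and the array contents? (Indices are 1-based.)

slow=2, fast=7, a=[5, 0, 0, 0, 0, 0, 0, 0, 2, 0, 2, 0, 6, 9, 0, 7, 1]

slow=1 fast=1: a[fast]=5≠0 swap→a[1]=5, slow++,fast++
slow=2 fast=2: a[fast]=0, fast++
slow=2 fast=3: a[fast]=0, fast++
slow=2 fast=4: a[fast]=0, fast++
slow=2 fast=5: a[fast]=0, fast++
slow=2 fast=6: a[fast]=0, fast++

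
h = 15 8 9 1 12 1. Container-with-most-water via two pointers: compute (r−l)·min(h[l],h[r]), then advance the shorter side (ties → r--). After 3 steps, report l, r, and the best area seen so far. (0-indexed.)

l=0 r=5: min(15,1)*5=5 best=5 *, r--
l=0 r=4: min(15,12)*4=48 best=48 *, r--
l=0 r=3: min(15,1)*3=3 best=48, r--

l=0, r=2, best area=48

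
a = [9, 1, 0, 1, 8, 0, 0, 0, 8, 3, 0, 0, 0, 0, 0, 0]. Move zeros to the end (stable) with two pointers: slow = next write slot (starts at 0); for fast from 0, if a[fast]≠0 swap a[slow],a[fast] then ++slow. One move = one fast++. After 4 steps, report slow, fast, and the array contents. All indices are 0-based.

(s=0,f=0) a[fast]=9≠0 swap→a[0]=9 → slow++,fast++
(s=1,f=1) a[fast]=1≠0 swap→a[1]=1 → slow++,fast++
(s=2,f=2) a[fast]=0 → fast++
(s=2,f=3) a[fast]=1≠0 swap→a[2]=1 → slow++,fast++

slow=3, fast=4, a=[9, 1, 1, 0, 8, 0, 0, 0, 8, 3, 0, 0, 0, 0, 0, 0]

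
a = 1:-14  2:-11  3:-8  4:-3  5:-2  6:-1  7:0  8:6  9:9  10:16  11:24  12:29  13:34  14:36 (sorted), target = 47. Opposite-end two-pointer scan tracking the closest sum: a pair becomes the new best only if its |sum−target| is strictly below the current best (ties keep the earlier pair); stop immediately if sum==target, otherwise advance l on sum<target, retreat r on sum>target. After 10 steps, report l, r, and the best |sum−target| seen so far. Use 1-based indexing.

l=10, r=13, best |Δ|=2

l=1 r=14: -14+36=22 d=25 *, l++
l=2 r=14: -11+36=25 d=22 *, l++
l=3 r=14: -8+36=28 d=19 *, l++
l=4 r=14: -3+36=33 d=14 *, l++
l=5 r=14: -2+36=34 d=13 *, l++
l=6 r=14: -1+36=35 d=12 *, l++
l=7 r=14: 0+36=36 d=11 *, l++
l=8 r=14: 6+36=42 d=5 *, l++
l=9 r=14: 9+36=45 d=2 *, l++
l=10 r=14: 16+36=52 d=5, r--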